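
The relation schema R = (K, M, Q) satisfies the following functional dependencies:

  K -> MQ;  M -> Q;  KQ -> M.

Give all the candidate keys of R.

(K)

{K}⁺: K→MQ adds M, Q → {K, M, Q}.
No other minimal superkey exists.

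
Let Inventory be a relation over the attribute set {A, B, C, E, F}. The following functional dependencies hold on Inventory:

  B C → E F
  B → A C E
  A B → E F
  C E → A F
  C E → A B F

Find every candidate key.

{B}⁺: B→ACE adds A, C, E; AB→EF adds F → {A, B, C, E, F}.
{C, E}⁺: CE→AF adds A, F; CE→ABF adds B → {A, B, C, E, F}. Minimal: {E}⁺ = {E}; {C}⁺ = {C} — none reach the full schema.

{B}, {C, E}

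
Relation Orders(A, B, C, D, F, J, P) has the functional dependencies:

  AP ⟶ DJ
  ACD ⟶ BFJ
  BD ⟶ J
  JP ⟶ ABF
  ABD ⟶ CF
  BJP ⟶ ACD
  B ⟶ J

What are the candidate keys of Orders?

{A, P}, {B, P}, {J, P}

Attribute P never appears on the right-hand side of any dependency, so P must belong to every candidate key.
{P}⁺ = {P}, which is not all of the schema, so we must add further attributes.
{A, P}⁺: AP→DJ adds D, J; JP→ABF adds B, F; ABD→CF adds C → {A, B, C, D, F, J, P}. Minimal: {P}⁺ = {P}; {A}⁺ = {A} — none reach the full schema.
{B, P}⁺: B→J adds J; JP→ABF adds A, F; BJP→ACD adds C, D → {A, B, C, D, F, J, P}. Minimal: {P}⁺ = {P}; {B}⁺ = {B, J} — none reach the full schema.
{J, P}⁺: JP→ABF adds A, B, F; BJP→ACD adds C, D → {A, B, C, D, F, J, P}. Minimal: {P}⁺ = {P}; {J}⁺ = {J} — none reach the full schema.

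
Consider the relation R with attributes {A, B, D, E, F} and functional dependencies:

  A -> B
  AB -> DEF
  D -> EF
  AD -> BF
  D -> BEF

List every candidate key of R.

{A}

{A}⁺: A→B adds B; AB→DEF adds D, E, F → {A, B, D, E, F}.
No other minimal superkey exists.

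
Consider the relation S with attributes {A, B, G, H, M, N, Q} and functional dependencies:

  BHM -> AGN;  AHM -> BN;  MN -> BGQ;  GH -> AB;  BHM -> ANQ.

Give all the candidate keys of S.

Attributes H, M never appear on any right-hand side, so every candidate key must contain {H, M}.
{H, M}⁺ = {H, M}, which is not all of the schema, so we must add further attributes.
{A, H, M}⁺: AHM→BN adds B, N; MN→BGQ adds G, Q → {A, B, G, H, M, N, Q}. Minimal: {H, M}⁺ = {H, M}; {A, M}⁺ = {A, M}; {A, H}⁺ = {A, H} — none reach the full schema.
{B, H, M}⁺: BHM→AGN adds A, G, N; MN→BGQ adds Q → {A, B, G, H, M, N, Q}. Minimal: {H, M}⁺ = {H, M}; {B, M}⁺ = {B, M}; {B, H}⁺ = {B, H} — none reach the full schema.
{G, H, M}⁺: GH→AB adds A, B; BHM→ANQ adds N, Q → {A, B, G, H, M, N, Q}. Minimal: {H, M}⁺ = {H, M}; {G, M}⁺ = {G, M}; {G, H}⁺ = {A, B, G, H} — none reach the full schema.
{H, M, N}⁺: MN→BGQ adds B, G, Q; GH→AB adds A → {A, B, G, H, M, N, Q}. Minimal: {M, N}⁺ = {B, G, M, N, Q}; {H, N}⁺ = {H, N}; {H, M}⁺ = {H, M} — none reach the full schema.
Any other superkey contains one of these as a subset, so there are no further candidate keys.

{A, H, M}, {B, H, M}, {G, H, M}, {H, M, N}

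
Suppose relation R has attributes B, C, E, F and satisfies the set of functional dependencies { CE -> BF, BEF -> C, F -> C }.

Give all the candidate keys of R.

Attribute E never appears on the right-hand side of any dependency, so E must belong to every candidate key.
{E}⁺ = {E}, which is not all of the schema, so we must add further attributes.
{C, E}⁺: CE→BF adds B, F → {B, C, E, F}. Minimal: {E}⁺ = {E}; {C}⁺ = {C} — none reach the full schema.
{E, F}⁺: F→C adds C; CE→BF adds B → {B, C, E, F}. Minimal: {F}⁺ = {C, F}; {E}⁺ = {E} — none reach the full schema.
Any other superkey contains one of these as a subset, so there are no further candidate keys.

(C, E), (E, F)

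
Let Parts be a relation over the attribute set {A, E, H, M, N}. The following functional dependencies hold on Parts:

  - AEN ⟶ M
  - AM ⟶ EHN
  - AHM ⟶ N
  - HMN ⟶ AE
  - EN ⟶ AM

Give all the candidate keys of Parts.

AM; EN; HMN

{A, M}⁺: AM→EHN adds E, H, N → {A, E, H, M, N}. Minimal: {M}⁺ = {M}; {A}⁺ = {A} — none reach the full schema.
{E, N}⁺: EN→AM adds A, M; AM→EHN adds H → {A, E, H, M, N}. Minimal: {N}⁺ = {N}; {E}⁺ = {E} — none reach the full schema.
{H, M, N}⁺: HMN→AE adds A, E → {A, E, H, M, N}. Minimal: {M, N}⁺ = {M, N}; {H, N}⁺ = {H, N}; {H, M}⁺ = {H, M} — none reach the full schema.
Any other superkey contains one of these as a subset, so there are no further candidate keys.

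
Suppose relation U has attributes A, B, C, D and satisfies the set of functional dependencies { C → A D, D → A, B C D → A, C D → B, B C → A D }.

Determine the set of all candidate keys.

Attribute C never appears on the right-hand side of any dependency, so C must belong to every candidate key.
{C}⁺ = {A, B, C, D}, which is all of the schema, so {C} is the only candidate key.

(C)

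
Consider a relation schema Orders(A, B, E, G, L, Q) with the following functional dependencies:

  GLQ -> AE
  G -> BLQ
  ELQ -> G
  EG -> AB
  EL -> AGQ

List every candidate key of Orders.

{G}⁺: G→BLQ adds B, L, Q; GLQ→AE adds A, E → {A, B, E, G, L, Q}.
{E, L}⁺: EL→AGQ adds A, G, Q; G→BLQ adds B → {A, B, E, G, L, Q}. Minimal: {L}⁺ = {L}; {E}⁺ = {E} — none reach the full schema.
Any other superkey contains one of these as a subset, so there are no further candidate keys.

G, EL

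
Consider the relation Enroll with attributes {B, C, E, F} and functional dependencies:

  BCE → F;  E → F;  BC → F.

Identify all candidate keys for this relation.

Attributes B, C, E never appear on any right-hand side, so every candidate key must contain {B, C, E}.
{B, C, E}⁺ = {B, C, E, F}, which is all of the schema, so {B, C, E} is the only candidate key.

{B, C, E}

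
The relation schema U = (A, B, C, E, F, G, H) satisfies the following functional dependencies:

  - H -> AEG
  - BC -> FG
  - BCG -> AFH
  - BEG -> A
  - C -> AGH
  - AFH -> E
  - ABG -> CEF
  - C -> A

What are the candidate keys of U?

BC, BH, ABG, BEG

Attribute B never appears on the right-hand side of any dependency, so B must belong to every candidate key.
{B}⁺ = {B}, which is not all of the schema, so we must add further attributes.
{B, C}⁺: BC→FG adds F, G; BCG→AFH adds A, H; AFH→E adds E → {A, B, C, E, F, G, H}. Minimal: {C}⁺ = {A, C, E, G, H}; {B}⁺ = {B} — none reach the full schema.
{B, H}⁺: H→AEG adds A, E, G; ABG→CEF adds C, F → {A, B, C, E, F, G, H}. Minimal: {H}⁺ = {A, E, G, H}; {B}⁺ = {B} — none reach the full schema.
{A, B, G}⁺: ABG→CEF adds C, E, F; BCG→AFH adds H → {A, B, C, E, F, G, H}. Minimal: {B, G}⁺ = {B, G}; {A, G}⁺ = {A, G}; {A, B}⁺ = {A, B} — none reach the full schema.
{B, E, G}⁺: BEG→A adds A; ABG→CEF adds C, F; BCG→AFH adds H → {A, B, C, E, F, G, H}. Minimal: {E, G}⁺ = {E, G}; {B, G}⁺ = {B, G}; {B, E}⁺ = {B, E} — none reach the full schema.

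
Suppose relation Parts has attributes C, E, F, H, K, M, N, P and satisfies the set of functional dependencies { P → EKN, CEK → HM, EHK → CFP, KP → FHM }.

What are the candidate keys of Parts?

P, CEK, EHK

{P}⁺: P→EKN adds E, K, N; KP→FHM adds F, H, M; EHK→CFP adds C → {C, E, F, H, K, M, N, P}.
{C, E, K}⁺: CEK→HM adds H, M; EHK→CFP adds F, P; P→EKN adds N → {C, E, F, H, K, M, N, P}. Minimal: {E, K}⁺ = {E, K}; {C, K}⁺ = {C, K}; {C, E}⁺ = {C, E} — none reach the full schema.
{E, H, K}⁺: EHK→CFP adds C, F, P; KP→FHM adds M; P→EKN adds N → {C, E, F, H, K, M, N, P}. Minimal: {H, K}⁺ = {H, K}; {E, K}⁺ = {E, K}; {E, H}⁺ = {E, H} — none reach the full schema.
Any other superkey contains one of these as a subset, so there are no further candidate keys.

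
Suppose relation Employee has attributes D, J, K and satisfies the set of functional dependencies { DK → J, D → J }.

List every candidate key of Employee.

{D, K}

Attributes D, K never appear on any right-hand side, so every candidate key must contain {D, K}.
{D, K}⁺ = {D, J, K}, which is all of the schema, so {D, K} is the only candidate key.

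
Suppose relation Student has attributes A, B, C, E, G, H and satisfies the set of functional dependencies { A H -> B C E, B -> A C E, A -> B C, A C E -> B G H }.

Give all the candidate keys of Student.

{A}, {B}

{A}⁺: A→BC adds B, C; B→ACE adds E; ACE→BGH adds G, H → {A, B, C, E, G, H}.
{B}⁺: B→ACE adds A, C, E; ACE→BGH adds G, H → {A, B, C, E, G, H}.
Any other superkey contains one of these as a subset, so there are no further candidate keys.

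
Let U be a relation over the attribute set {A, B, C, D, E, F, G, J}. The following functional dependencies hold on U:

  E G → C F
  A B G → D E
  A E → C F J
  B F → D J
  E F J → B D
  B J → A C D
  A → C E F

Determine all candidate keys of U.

AG; BEG; BFG; BGJ; EGJ

{A, G}⁺: A→CEF adds C, E, F; AE→CFJ adds J; EFJ→BD adds B, D → {A, B, C, D, E, F, G, J}. Minimal: {G}⁺ = {G}; {A}⁺ = {A, B, C, D, E, F, J} — none reach the full schema.
{B, E, G}⁺: EG→CF adds C, F; BF→DJ adds D, J; BJ→ACD adds A → {A, B, C, D, E, F, G, J}. Minimal: {E, G}⁺ = {C, E, F, G}; {B, G}⁺ = {B, G}; {B, E}⁺ = {B, E} — none reach the full schema.
{B, F, G}⁺: BF→DJ adds D, J; BJ→ACD adds A, C; A→CEF adds E → {A, B, C, D, E, F, G, J}. Minimal: {F, G}⁺ = {F, G}; {B, G}⁺ = {B, G}; {B, F}⁺ = {A, B, C, D, E, F, J} — none reach the full schema.
{B, G, J}⁺: BJ→ACD adds A, C, D; A→CEF adds E, F → {A, B, C, D, E, F, G, J}. Minimal: {G, J}⁺ = {G, J}; {B, J}⁺ = {A, B, C, D, E, F, J}; {B, G}⁺ = {B, G} — none reach the full schema.
{E, G, J}⁺: EG→CF adds C, F; EFJ→BD adds B, D; BJ→ACD adds A → {A, B, C, D, E, F, G, J}. Minimal: {G, J}⁺ = {G, J}; {E, J}⁺ = {E, J}; {E, G}⁺ = {C, E, F, G} — none reach the full schema.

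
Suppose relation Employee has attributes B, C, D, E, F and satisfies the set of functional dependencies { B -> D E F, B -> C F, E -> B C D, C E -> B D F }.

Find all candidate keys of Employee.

(B), (E)

{B}⁺: B→DEF adds D, E, F; B→CF adds C → {B, C, D, E, F}.
{E}⁺: E→BCD adds B, C, D; CE→BDF adds F → {B, C, D, E, F}.
Any other superkey contains one of these as a subset, so there are no further candidate keys.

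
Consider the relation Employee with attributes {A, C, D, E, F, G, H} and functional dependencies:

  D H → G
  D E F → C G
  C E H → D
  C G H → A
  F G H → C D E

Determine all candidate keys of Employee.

DFH, FGH, CEFH

Attributes F, H never appear on any right-hand side, so every candidate key must contain {F, H}.
{F, H}⁺ = {F, H}, which is not all of the schema, so we must add further attributes.
{D, F, H}⁺: DH→G adds G; FGH→CDE adds C, E; CGH→A adds A → {A, C, D, E, F, G, H}.
{F, G, H}⁺: FGH→CDE adds C, D, E; CGH→A adds A → {A, C, D, E, F, G, H}.
{C, E, F, H}⁺: CEH→D adds D; DH→G adds G; CGH→A adds A → {A, C, D, E, F, G, H}.
Any other superkey contains one of these as a subset, so there are no further candidate keys.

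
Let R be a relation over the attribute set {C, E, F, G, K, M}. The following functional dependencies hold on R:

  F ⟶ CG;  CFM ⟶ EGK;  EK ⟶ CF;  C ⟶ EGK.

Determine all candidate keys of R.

Attribute M never appears on the right-hand side of any dependency, so M must belong to every candidate key.
{M}⁺ = {M}, which is not all of the schema, so we must add further attributes.
{C, M}⁺: C→EGK adds E, G, K; EK→CF adds F → {C, E, F, G, K, M}. Minimal: {M}⁺ = {M}; {C}⁺ = {C, E, F, G, K} — none reach the full schema.
{F, M}⁺: F→CG adds C, G; CFM→EGK adds E, K → {C, E, F, G, K, M}. Minimal: {M}⁺ = {M}; {F}⁺ = {C, E, F, G, K} — none reach the full schema.
{E, K, M}⁺: EK→CF adds C, F; C→EGK adds G → {C, E, F, G, K, M}. Minimal: {K, M}⁺ = {K, M}; {E, M}⁺ = {E, M}; {E, K}⁺ = {C, E, F, G, K} — none reach the full schema.

{C, M}, {F, M}, {E, K, M}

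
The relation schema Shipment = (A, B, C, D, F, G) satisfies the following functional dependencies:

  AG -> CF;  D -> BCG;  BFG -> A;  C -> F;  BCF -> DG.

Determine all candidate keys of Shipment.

{D}, {B, C}, {A, B, G}, {B, F, G}

{D}⁺: D→BCG adds B, C, G; C→F adds F; BFG→A adds A → {A, B, C, D, F, G}.
{B, C}⁺: C→F adds F; BCF→DG adds D, G; BFG→A adds A → {A, B, C, D, F, G}.
{A, B, G}⁺: AG→CF adds C, F; BCF→DG adds D → {A, B, C, D, F, G}.
{B, F, G}⁺: BFG→A adds A; AG→CF adds C; BCF→DG adds D → {A, B, C, D, F, G}.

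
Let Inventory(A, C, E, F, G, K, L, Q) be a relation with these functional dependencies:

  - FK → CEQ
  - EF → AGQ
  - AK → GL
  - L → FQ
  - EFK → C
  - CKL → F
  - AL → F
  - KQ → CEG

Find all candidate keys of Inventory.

(A, K), (F, K), (K, L)

Attribute K never appears on the right-hand side of any dependency, so K must belong to every candidate key.
{K}⁺ = {K}, which is not all of the schema, so we must add further attributes.
{A, K}⁺: AK→GL adds G, L; L→FQ adds F, Q; KQ→CEG adds C, E → {A, C, E, F, G, K, L, Q}. Minimal: {K}⁺ = {K}; {A}⁺ = {A} — none reach the full schema.
{F, K}⁺: FK→CEQ adds C, E, Q; EF→AGQ adds A, G; AK→GL adds L → {A, C, E, F, G, K, L, Q}. Minimal: {K}⁺ = {K}; {F}⁺ = {F} — none reach the full schema.
{K, L}⁺: L→FQ adds F, Q; KQ→CEG adds C, E, G; EF→AGQ adds A → {A, C, E, F, G, K, L, Q}. Minimal: {L}⁺ = {F, L, Q}; {K}⁺ = {K} — none reach the full schema.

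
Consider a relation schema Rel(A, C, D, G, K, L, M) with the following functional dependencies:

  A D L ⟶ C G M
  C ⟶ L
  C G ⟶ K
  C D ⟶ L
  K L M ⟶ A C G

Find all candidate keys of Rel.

Attribute D never appears on the right-hand side of any dependency, so D must belong to every candidate key.
{D}⁺ = {D}, which is not all of the schema, so we must add further attributes.
{A, C, D}⁺: C→L adds L; ADL→CGM adds G, M; CG→K adds K → {A, C, D, G, K, L, M}. Minimal: {C, D}⁺ = {C, D, L}; {A, D}⁺ = {A, D}; {A, C}⁺ = {A, C, L} — none reach the full schema.
{A, D, L}⁺: ADL→CGM adds C, G, M; CG→K adds K → {A, C, D, G, K, L, M}. Minimal: {D, L}⁺ = {D, L}; {A, L}⁺ = {A, L}; {A, D}⁺ = {A, D} — none reach the full schema.
{C, D, G, M}⁺: C→L adds L; CG→K adds K; KLM→ACG adds A → {A, C, D, G, K, L, M}. Minimal: {D, G, M}⁺ = {D, G, M}; {C, G, M}⁺ = {A, C, G, K, L, M}; {C, D, M}⁺ = {C, D, L, M}; … — none reach the full schema.
{C, D, K, M}⁺: C→L adds L; KLM→ACG adds A, G → {A, C, D, G, K, L, M}. Minimal: {D, K, M}⁺ = {D, K, M}; {C, K, M}⁺ = {A, C, G, K, L, M}; {C, D, M}⁺ = {C, D, L, M}; … — none reach the full schema.
{D, K, L, M}⁺: KLM→ACG adds A, C, G → {A, C, D, G, K, L, M}. Minimal: {K, L, M}⁺ = {A, C, G, K, L, M}; {D, L, M}⁺ = {D, L, M}; {D, K, M}⁺ = {D, K, M}; … — none reach the full schema.

ACD, ADL, CDGM, CDKM, DKLM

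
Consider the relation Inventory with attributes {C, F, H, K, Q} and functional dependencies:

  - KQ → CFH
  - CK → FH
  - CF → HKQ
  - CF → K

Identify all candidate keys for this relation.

{C, F}⁺: CF→HKQ adds H, K, Q → {C, F, H, K, Q}. Minimal: {F}⁺ = {F}; {C}⁺ = {C} — none reach the full schema.
{C, K}⁺: CK→FH adds F, H; CF→HKQ adds Q → {C, F, H, K, Q}. Minimal: {K}⁺ = {K}; {C}⁺ = {C} — none reach the full schema.
{K, Q}⁺: KQ→CFH adds C, F, H → {C, F, H, K, Q}. Minimal: {Q}⁺ = {Q}; {K}⁺ = {K} — none reach the full schema.

{C, F}, {C, K}, {K, Q}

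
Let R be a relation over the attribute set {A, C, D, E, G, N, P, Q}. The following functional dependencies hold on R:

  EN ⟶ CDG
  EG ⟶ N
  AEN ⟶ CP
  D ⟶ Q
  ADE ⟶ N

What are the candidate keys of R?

(A, D, E); (A, E, G); (A, E, N)

Attributes A, E never appear on any right-hand side, so every candidate key must contain {A, E}.
{A, E}⁺ = {A, E}, which is not all of the schema, so we must add further attributes.
{A, D, E}⁺: D→Q adds Q; ADE→N adds N; EN→CDG adds C, G; AEN→CP adds P → {A, C, D, E, G, N, P, Q}. Minimal: {D, E}⁺ = {D, E, Q}; {A, E}⁺ = {A, E}; {A, D}⁺ = {A, D, Q} — none reach the full schema.
{A, E, G}⁺: EG→N adds N; AEN→CP adds C, P; EN→CDG adds D; D→Q adds Q → {A, C, D, E, G, N, P, Q}. Minimal: {E, G}⁺ = {C, D, E, G, N, Q}; {A, G}⁺ = {A, G}; {A, E}⁺ = {A, E} — none reach the full schema.
{A, E, N}⁺: EN→CDG adds C, D, G; AEN→CP adds P; D→Q adds Q → {A, C, D, E, G, N, P, Q}. Minimal: {E, N}⁺ = {C, D, E, G, N, Q}; {A, N}⁺ = {A, N}; {A, E}⁺ = {A, E} — none reach the full schema.
Any other superkey contains one of these as a subset, so there are no further candidate keys.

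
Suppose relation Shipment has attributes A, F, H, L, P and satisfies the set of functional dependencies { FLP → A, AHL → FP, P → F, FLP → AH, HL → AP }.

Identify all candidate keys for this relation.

Attribute L never appears on the right-hand side of any dependency, so L must belong to every candidate key.
{L}⁺ = {L}, which is not all of the schema, so we must add further attributes.
{H, L}⁺: HL→AP adds A, P; AHL→FP adds F → {A, F, H, L, P}. Minimal: {L}⁺ = {L}; {H}⁺ = {H} — none reach the full schema.
{L, P}⁺: P→F adds F; FLP→AH adds A, H → {A, F, H, L, P}. Minimal: {P}⁺ = {F, P}; {L}⁺ = {L} — none reach the full schema.

{H, L}, {L, P}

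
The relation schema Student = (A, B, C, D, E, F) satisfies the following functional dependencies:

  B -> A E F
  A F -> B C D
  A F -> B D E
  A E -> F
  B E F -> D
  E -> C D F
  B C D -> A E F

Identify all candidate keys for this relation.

{B}⁺: B→AEF adds A, E, F; AF→BCD adds C, D → {A, B, C, D, E, F}.
{A, E}⁺: AE→F adds F; E→CDF adds C, D; AF→BCD adds B → {A, B, C, D, E, F}. Minimal: {E}⁺ = {C, D, E, F}; {A}⁺ = {A} — none reach the full schema.
{A, F}⁺: AF→BCD adds B, C, D; AF→BDE adds E → {A, B, C, D, E, F}. Minimal: {F}⁺ = {F}; {A}⁺ = {A} — none reach the full schema.
Any other superkey contains one of these as a subset, so there are no further candidate keys.

{B}; {A, E}; {A, F}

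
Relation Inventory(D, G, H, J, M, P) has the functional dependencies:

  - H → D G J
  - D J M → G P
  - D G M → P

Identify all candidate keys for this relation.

Attributes H, M never appear on any right-hand side, so every candidate key must contain {H, M}.
{H, M}⁺ = {D, G, H, J, M, P}, which is all of the schema, so {H, M} is the only candidate key.

{H, M}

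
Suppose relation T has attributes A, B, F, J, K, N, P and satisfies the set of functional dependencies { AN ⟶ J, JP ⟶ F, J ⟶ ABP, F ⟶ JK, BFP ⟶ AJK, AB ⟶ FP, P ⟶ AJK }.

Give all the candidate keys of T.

(A, N), (F, N), (J, N), (N, P)

Attribute N never appears on the right-hand side of any dependency, so N must belong to every candidate key.
{N}⁺ = {N}, which is not all of the schema, so we must add further attributes.
{A, N}⁺: AN→J adds J; J→ABP adds B, P; AB→FP adds F; P→AJK adds K → {A, B, F, J, K, N, P}. Minimal: {N}⁺ = {N}; {A}⁺ = {A} — none reach the full schema.
{F, N}⁺: F→JK adds J, K; J→ABP adds A, B, P → {A, B, F, J, K, N, P}. Minimal: {N}⁺ = {N}; {F}⁺ = {A, B, F, J, K, P} — none reach the full schema.
{J, N}⁺: J→ABP adds A, B, P; AB→FP adds F; P→AJK adds K → {A, B, F, J, K, N, P}. Minimal: {N}⁺ = {N}; {J}⁺ = {A, B, F, J, K, P} — none reach the full schema.
{N, P}⁺: P→AJK adds A, J, K; JP→F adds F; J→ABP adds B → {A, B, F, J, K, N, P}. Minimal: {P}⁺ = {A, B, F, J, K, P}; {N}⁺ = {N} — none reach the full schema.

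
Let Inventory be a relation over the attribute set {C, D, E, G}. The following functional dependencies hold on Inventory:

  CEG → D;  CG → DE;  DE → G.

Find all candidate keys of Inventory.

Attribute C never appears on the right-hand side of any dependency, so C must belong to every candidate key.
{C}⁺ = {C}, which is not all of the schema, so we must add further attributes.
{C, G}⁺: CG→DE adds D, E → {C, D, E, G}. Minimal: {G}⁺ = {G}; {C}⁺ = {C} — none reach the full schema.
{C, D, E}⁺: DE→G adds G → {C, D, E, G}. Minimal: {D, E}⁺ = {D, E, G}; {C, E}⁺ = {C, E}; {C, D}⁺ = {C, D} — none reach the full schema.

{C, G}, {C, D, E}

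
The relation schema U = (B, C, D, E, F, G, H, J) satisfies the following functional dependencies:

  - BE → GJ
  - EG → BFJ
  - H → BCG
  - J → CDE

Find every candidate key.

{E, H}; {H, J}

Attribute H never appears on the right-hand side of any dependency, so H must belong to every candidate key.
{H}⁺ = {B, C, G, H}, which is not all of the schema, so we must add further attributes.
{E, H}⁺: H→BCG adds B, C, G; BE→GJ adds J; EG→BFJ adds F; J→CDE adds D → {B, C, D, E, F, G, H, J}.
{H, J}⁺: H→BCG adds B, C, G; J→CDE adds D, E; EG→BFJ adds F → {B, C, D, E, F, G, H, J}.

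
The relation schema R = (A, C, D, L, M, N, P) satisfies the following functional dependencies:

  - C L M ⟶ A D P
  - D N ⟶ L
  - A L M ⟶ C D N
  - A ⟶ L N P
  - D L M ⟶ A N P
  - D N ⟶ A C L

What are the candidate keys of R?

{A, M}; {C, L, M}; {D, L, M}; {D, M, N}

Attribute M never appears on the right-hand side of any dependency, so M must belong to every candidate key.
{M}⁺ = {M}, which is not all of the schema, so we must add further attributes.
{A, M}⁺: A→LNP adds L, N, P; ALM→CDN adds C, D → {A, C, D, L, M, N, P}.
{C, L, M}⁺: CLM→ADP adds A, D, P; ALM→CDN adds N → {A, C, D, L, M, N, P}.
{D, L, M}⁺: DLM→ANP adds A, N, P; DN→ACL adds C → {A, C, D, L, M, N, P}.
{D, M, N}⁺: DN→L adds L; DLM→ANP adds A, P; DN→ACL adds C → {A, C, D, L, M, N, P}.
Any other superkey contains one of these as a subset, so there are no further candidate keys.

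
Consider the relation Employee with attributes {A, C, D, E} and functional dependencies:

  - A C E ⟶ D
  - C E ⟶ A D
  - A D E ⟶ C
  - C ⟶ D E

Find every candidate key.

{C}; {A, D, E}

{C}⁺: C→DE adds D, E; CE→AD adds A → {A, C, D, E}.
{A, D, E}⁺: ADE→C adds C → {A, C, D, E}.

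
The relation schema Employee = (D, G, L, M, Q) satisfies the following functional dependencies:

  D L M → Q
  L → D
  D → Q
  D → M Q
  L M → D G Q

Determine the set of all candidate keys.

{L}

Attribute L never appears on the right-hand side of any dependency, so L must belong to every candidate key.
{L}⁺ = {D, G, L, M, Q}, which is all of the schema, so {L} is the only candidate key.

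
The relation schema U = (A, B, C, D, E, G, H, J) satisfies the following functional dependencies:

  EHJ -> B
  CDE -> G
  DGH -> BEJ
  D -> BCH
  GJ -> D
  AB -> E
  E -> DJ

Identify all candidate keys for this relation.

(A, B); (A, D); (A, E); (A, G, J)

Attribute A never appears on the right-hand side of any dependency, so A must belong to every candidate key.
{A}⁺ = {A}, which is not all of the schema, so we must add further attributes.
{A, B}⁺: AB→E adds E; E→DJ adds D, J; D→BCH adds C, H; CDE→G adds G → {A, B, C, D, E, G, H, J}. Minimal: {B}⁺ = {B}; {A}⁺ = {A} — none reach the full schema.
{A, D}⁺: D→BCH adds B, C, H; AB→E adds E; E→DJ adds J; CDE→G adds G → {A, B, C, D, E, G, H, J}. Minimal: {D}⁺ = {B, C, D, H}; {A}⁺ = {A} — none reach the full schema.
{A, E}⁺: E→DJ adds D, J; D→BCH adds B, C, H; CDE→G adds G → {A, B, C, D, E, G, H, J}. Minimal: {E}⁺ = {B, C, D, E, G, H, J}; {A}⁺ = {A} — none reach the full schema.
{A, G, J}⁺: GJ→D adds D; D→BCH adds B, C, H; AB→E adds E → {A, B, C, D, E, G, H, J}. Minimal: {G, J}⁺ = {B, C, D, E, G, H, J}; {A, J}⁺ = {A, J}; {A, G}⁺ = {A, G} — none reach the full schema.
Any other superkey contains one of these as a subset, so there are no further candidate keys.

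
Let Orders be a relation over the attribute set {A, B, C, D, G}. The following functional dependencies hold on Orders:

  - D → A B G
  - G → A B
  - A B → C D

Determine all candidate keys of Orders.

D; G; AB

{D}⁺: D→ABG adds A, B, G; AB→CD adds C → {A, B, C, D, G}.
{G}⁺: G→AB adds A, B; AB→CD adds C, D → {A, B, C, D, G}.
{A, B}⁺: AB→CD adds C, D; D→ABG adds G → {A, B, C, D, G}. Minimal: {B}⁺ = {B}; {A}⁺ = {A} — none reach the full schema.
Any other superkey contains one of these as a subset, so there are no further candidate keys.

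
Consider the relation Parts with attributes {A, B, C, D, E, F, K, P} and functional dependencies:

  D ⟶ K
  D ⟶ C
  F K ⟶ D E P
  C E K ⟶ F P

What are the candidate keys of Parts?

(A, B, D, E), (A, B, D, F), (A, B, F, K), (A, B, C, E, K)

Attributes A, B never appear on any right-hand side, so every candidate key must contain {A, B}.
{A, B}⁺ = {A, B}, which is not all of the schema, so we must add further attributes.
{A, B, D, E}⁺: D→K adds K; D→C adds C; CEK→FP adds F, P → {A, B, C, D, E, F, K, P}. Minimal: {B, D, E}⁺ = {B, C, D, E, F, K, P}; {A, D, E}⁺ = {A, C, D, E, F, K, P}; {A, B, E}⁺ = {A, B, E}; … — none reach the full schema.
{A, B, D, F}⁺: D→K adds K; D→C adds C; FK→DEP adds E, P → {A, B, C, D, E, F, K, P}. Minimal: {B, D, F}⁺ = {B, C, D, E, F, K, P}; {A, D, F}⁺ = {A, C, D, E, F, K, P}; {A, B, F}⁺ = {A, B, F}; … — none reach the full schema.
{A, B, F, K}⁺: FK→DEP adds D, E, P; D→C adds C → {A, B, C, D, E, F, K, P}. Minimal: {B, F, K}⁺ = {B, C, D, E, F, K, P}; {A, F, K}⁺ = {A, C, D, E, F, K, P}; {A, B, K}⁺ = {A, B, K}; … — none reach the full schema.
{A, B, C, E, K}⁺: CEK→FP adds F, P; FK→DEP adds D → {A, B, C, D, E, F, K, P}. Minimal: {B, C, E, K}⁺ = {B, C, D, E, F, K, P}; {A, C, E, K}⁺ = {A, C, D, E, F, K, P}; {A, B, E, K}⁺ = {A, B, E, K}; … — none reach the full schema.
Any other superkey contains one of these as a subset, so there are no further candidate keys.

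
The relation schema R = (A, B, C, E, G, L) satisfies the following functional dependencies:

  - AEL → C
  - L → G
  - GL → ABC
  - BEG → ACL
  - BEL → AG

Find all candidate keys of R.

{E, L}⁺: L→G adds G; GL→ABC adds A, B, C → {A, B, C, E, G, L}.
{B, E, G}⁺: BEG→ACL adds A, C, L → {A, B, C, E, G, L}.

{E, L}, {B, E, G}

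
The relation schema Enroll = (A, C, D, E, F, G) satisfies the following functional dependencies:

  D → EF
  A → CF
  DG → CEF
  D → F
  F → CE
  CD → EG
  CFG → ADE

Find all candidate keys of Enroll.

{D}, {A, G}, {F, G}

{D}⁺: D→EF adds E, F; F→CE adds C; CD→EG adds G; CFG→ADE adds A → {A, C, D, E, F, G}.
{A, G}⁺: A→CF adds C, F; F→CE adds E; CFG→ADE adds D → {A, C, D, E, F, G}. Minimal: {G}⁺ = {G}; {A}⁺ = {A, C, E, F} — none reach the full schema.
{F, G}⁺: F→CE adds C, E; CFG→ADE adds A, D → {A, C, D, E, F, G}. Minimal: {G}⁺ = {G}; {F}⁺ = {C, E, F} — none reach the full schema.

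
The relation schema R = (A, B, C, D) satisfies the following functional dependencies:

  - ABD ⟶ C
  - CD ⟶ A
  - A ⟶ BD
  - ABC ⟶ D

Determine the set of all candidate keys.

{A}⁺: A→BD adds B, D; ABD→C adds C → {A, B, C, D}.
{C, D}⁺: CD→A adds A; A→BD adds B → {A, B, C, D}.

(A); (C, D)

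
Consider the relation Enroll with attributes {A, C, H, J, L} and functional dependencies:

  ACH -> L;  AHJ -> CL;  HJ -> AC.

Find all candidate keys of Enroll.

Attributes H, J never appear on any right-hand side, so every candidate key must contain {H, J}.
{H, J}⁺ = {A, C, H, J, L}, which is all of the schema, so {H, J} is the only candidate key.

(H, J)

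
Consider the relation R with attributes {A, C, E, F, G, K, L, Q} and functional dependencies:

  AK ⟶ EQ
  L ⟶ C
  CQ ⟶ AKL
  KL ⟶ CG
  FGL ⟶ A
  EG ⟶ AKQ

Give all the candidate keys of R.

{C, F, Q}⁺: CQ→AKL adds A, K, L; KL→CG adds G; AK→EQ adds E → {A, C, E, F, G, K, L, Q}.
{F, K, L}⁺: L→C adds C; KL→CG adds G; FGL→A adds A; AK→EQ adds E, Q → {A, C, E, F, G, K, L, Q}.
{F, L, Q}⁺: L→C adds C; CQ→AKL adds A, K; KL→CG adds G; AK→EQ adds E → {A, C, E, F, G, K, L, Q}.
{A, C, F, K}⁺: AK→EQ adds E, Q; CQ→AKL adds L; KL→CG adds G → {A, C, E, F, G, K, L, Q}.
{C, E, F, G}⁺: EG→AKQ adds A, K, Q; CQ→AKL adds L → {A, C, E, F, G, K, L, Q}.
{E, F, G, L}⁺: L→C adds C; FGL→A adds A; EG→AKQ adds K, Q → {A, C, E, F, G, K, L, Q}.
Any other superkey contains one of these as a subset, so there are no further candidate keys.

(C, F, Q), (F, K, L), (F, L, Q), (A, C, F, K), (C, E, F, G), (E, F, G, L)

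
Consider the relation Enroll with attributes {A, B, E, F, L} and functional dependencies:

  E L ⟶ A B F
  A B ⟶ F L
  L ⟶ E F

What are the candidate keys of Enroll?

L, AB

{L}⁺: L→EF adds E, F; EL→ABF adds A, B → {A, B, E, F, L}.
{A, B}⁺: AB→FL adds F, L; L→EF adds E → {A, B, E, F, L}.
Any other superkey contains one of these as a subset, so there are no further candidate keys.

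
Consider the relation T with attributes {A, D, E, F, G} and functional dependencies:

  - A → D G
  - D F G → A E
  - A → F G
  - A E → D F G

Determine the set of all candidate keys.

{A}, {D, F, G}

{A}⁺: A→DG adds D, G; A→FG adds F; DFG→AE adds E → {A, D, E, F, G}.
{D, F, G}⁺: DFG→AE adds A, E → {A, D, E, F, G}. Minimal: {F, G}⁺ = {F, G}; {D, G}⁺ = {D, G}; {D, F}⁺ = {D, F} — none reach the full schema.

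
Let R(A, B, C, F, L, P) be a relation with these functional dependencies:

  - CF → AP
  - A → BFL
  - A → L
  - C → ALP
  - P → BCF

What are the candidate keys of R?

{C}, {P}

{C}⁺: C→ALP adds A, L, P; P→BCF adds B, F → {A, B, C, F, L, P}.
{P}⁺: P→BCF adds B, C, F; CF→AP adds A; A→BFL adds L → {A, B, C, F, L, P}.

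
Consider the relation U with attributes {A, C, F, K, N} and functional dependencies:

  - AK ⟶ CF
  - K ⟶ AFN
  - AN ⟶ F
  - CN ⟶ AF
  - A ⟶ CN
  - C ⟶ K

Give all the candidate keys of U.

(A); (C); (K)

{A}⁺: A→CN adds C, N; C→K adds K; AK→CF adds F → {A, C, F, K, N}.
{C}⁺: C→K adds K; K→AFN adds A, F, N → {A, C, F, K, N}.
{K}⁺: K→AFN adds A, F, N; A→CN adds C → {A, C, F, K, N}.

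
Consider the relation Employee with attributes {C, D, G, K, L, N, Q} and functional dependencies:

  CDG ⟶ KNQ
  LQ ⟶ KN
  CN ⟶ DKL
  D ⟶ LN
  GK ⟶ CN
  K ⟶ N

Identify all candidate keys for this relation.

GK; CDG; CGN; DGQ; GLQ

{G, K}⁺: GK→CN adds C, N; CN→DKL adds D, L; CDG→KNQ adds Q → {C, D, G, K, L, N, Q}. Minimal: {K}⁺ = {K, N}; {G}⁺ = {G} — none reach the full schema.
{C, D, G}⁺: CDG→KNQ adds K, N, Q; CN→DKL adds L → {C, D, G, K, L, N, Q}. Minimal: {D, G}⁺ = {D, G, L, N}; {C, G}⁺ = {C, G}; {C, D}⁺ = {C, D, K, L, N} — none reach the full schema.
{C, G, N}⁺: CN→DKL adds D, K, L; CDG→KNQ adds Q → {C, D, G, K, L, N, Q}. Minimal: {G, N}⁺ = {G, N}; {C, N}⁺ = {C, D, K, L, N}; {C, G}⁺ = {C, G} — none reach the full schema.
{D, G, Q}⁺: D→LN adds L, N; LQ→KN adds K; GK→CN adds C → {C, D, G, K, L, N, Q}. Minimal: {G, Q}⁺ = {G, Q}; {D, Q}⁺ = {D, K, L, N, Q}; {D, G}⁺ = {D, G, L, N} — none reach the full schema.
{G, L, Q}⁺: LQ→KN adds K, N; GK→CN adds C; CN→DKL adds D → {C, D, G, K, L, N, Q}. Minimal: {L, Q}⁺ = {K, L, N, Q}; {G, Q}⁺ = {G, Q}; {G, L}⁺ = {G, L} — none reach the full schema.
Any other superkey contains one of these as a subset, so there are no further candidate keys.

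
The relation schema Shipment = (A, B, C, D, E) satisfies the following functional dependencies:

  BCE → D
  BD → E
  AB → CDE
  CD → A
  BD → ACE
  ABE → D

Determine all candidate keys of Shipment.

{A, B}; {B, D}; {B, C, E}

{A, B}⁺: AB→CDE adds C, D, E → {A, B, C, D, E}. Minimal: {B}⁺ = {B}; {A}⁺ = {A} — none reach the full schema.
{B, D}⁺: BD→E adds E; BD→ACE adds A, C → {A, B, C, D, E}. Minimal: {D}⁺ = {D}; {B}⁺ = {B} — none reach the full schema.
{B, C, E}⁺: BCE→D adds D; CD→A adds A → {A, B, C, D, E}. Minimal: {C, E}⁺ = {C, E}; {B, E}⁺ = {B, E}; {B, C}⁺ = {B, C} — none reach the full schema.
Any other superkey contains one of these as a subset, so there are no further candidate keys.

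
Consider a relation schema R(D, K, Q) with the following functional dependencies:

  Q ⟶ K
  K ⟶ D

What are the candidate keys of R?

{Q}⁺: Q→K adds K; K→D adds D → {D, K, Q}.
No other minimal superkey exists.

{Q}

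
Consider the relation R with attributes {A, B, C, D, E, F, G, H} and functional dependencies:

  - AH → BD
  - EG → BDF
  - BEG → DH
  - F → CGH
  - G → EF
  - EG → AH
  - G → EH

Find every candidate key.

{F}, {G}

{F}⁺: F→CGH adds C, G, H; G→EF adds E; EG→AH adds A; AH→BD adds B, D → {A, B, C, D, E, F, G, H}.
{G}⁺: G→EF adds E, F; EG→AH adds A, H; AH→BD adds B, D; F→CGH adds C → {A, B, C, D, E, F, G, H}.
Any other superkey contains one of these as a subset, so there are no further candidate keys.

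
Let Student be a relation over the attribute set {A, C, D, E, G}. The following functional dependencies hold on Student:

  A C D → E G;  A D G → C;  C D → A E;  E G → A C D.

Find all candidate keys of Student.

{C, D}⁺: CD→AE adds A, E; ACD→EG adds G → {A, C, D, E, G}.
{E, G}⁺: EG→ACD adds A, C, D → {A, C, D, E, G}.
{A, D, G}⁺: ADG→C adds C; CD→AE adds E → {A, C, D, E, G}.

{C, D}, {E, G}, {A, D, G}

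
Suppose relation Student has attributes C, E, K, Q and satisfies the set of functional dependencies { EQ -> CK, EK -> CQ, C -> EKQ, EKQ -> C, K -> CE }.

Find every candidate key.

{C}; {K}; {E, Q}

{C}⁺: C→EKQ adds E, K, Q → {C, E, K, Q}.
{K}⁺: K→CE adds C, E; EK→CQ adds Q → {C, E, K, Q}.
{E, Q}⁺: EQ→CK adds C, K → {C, E, K, Q}. Minimal: {Q}⁺ = {Q}; {E}⁺ = {E} — none reach the full schema.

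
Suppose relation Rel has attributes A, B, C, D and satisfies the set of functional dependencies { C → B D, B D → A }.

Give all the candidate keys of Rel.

{C}⁺: C→BD adds B, D; BD→A adds A → {A, B, C, D}.
No other minimal superkey exists.

{C}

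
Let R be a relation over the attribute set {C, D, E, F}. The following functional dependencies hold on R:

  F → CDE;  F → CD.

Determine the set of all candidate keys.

Attribute F never appears on the right-hand side of any dependency, so F must belong to every candidate key.
{F}⁺ = {C, D, E, F}, which is all of the schema, so {F} is the only candidate key.

{F}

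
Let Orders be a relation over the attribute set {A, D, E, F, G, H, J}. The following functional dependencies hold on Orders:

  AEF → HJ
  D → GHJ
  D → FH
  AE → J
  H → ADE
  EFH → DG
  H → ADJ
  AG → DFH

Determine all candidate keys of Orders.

{D}⁺: D→GHJ adds G, H, J; D→FH adds F; H→ADE adds A, E → {A, D, E, F, G, H, J}.
{H}⁺: H→ADE adds A, D, E; H→ADJ adds J; D→GHJ adds G; D→FH adds F → {A, D, E, F, G, H, J}.
{A, G}⁺: AG→DFH adds D, F, H; D→GHJ adds J; H→ADE adds E → {A, D, E, F, G, H, J}.
{A, E, F}⁺: AEF→HJ adds H, J; H→ADE adds D; EFH→DG adds G → {A, D, E, F, G, H, J}.

(D), (H), (A, G), (A, E, F)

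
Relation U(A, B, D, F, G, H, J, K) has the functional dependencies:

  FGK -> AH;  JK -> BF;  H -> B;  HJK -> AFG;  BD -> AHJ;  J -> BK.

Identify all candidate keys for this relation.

{B, D}; {D, H}; {D, J}; {D, F, G, K}

Attribute D never appears on the right-hand side of any dependency, so D must belong to every candidate key.
{D}⁺ = {D}, which is not all of the schema, so we must add further attributes.
{B, D}⁺: BD→AHJ adds A, H, J; J→BK adds K; JK→BF adds F; HJK→AFG adds G → {A, B, D, F, G, H, J, K}. Minimal: {D}⁺ = {D}; {B}⁺ = {B} — none reach the full schema.
{D, H}⁺: H→B adds B; BD→AHJ adds A, J; J→BK adds K; JK→BF adds F; HJK→AFG adds G → {A, B, D, F, G, H, J, K}. Minimal: {H}⁺ = {B, H}; {D}⁺ = {D} — none reach the full schema.
{D, J}⁺: J→BK adds B, K; JK→BF adds F; BD→AHJ adds A, H; HJK→AFG adds G → {A, B, D, F, G, H, J, K}. Minimal: {J}⁺ = {B, F, J, K}; {D}⁺ = {D} — none reach the full schema.
{D, F, G, K}⁺: FGK→AH adds A, H; H→B adds B; BD→AHJ adds J → {A, B, D, F, G, H, J, K}. Minimal: {F, G, K}⁺ = {A, B, F, G, H, K}; {D, G, K}⁺ = {D, G, K}; {D, F, K}⁺ = {D, F, K}; … — none reach the full schema.
Any other superkey contains one of these as a subset, so there are no further candidate keys.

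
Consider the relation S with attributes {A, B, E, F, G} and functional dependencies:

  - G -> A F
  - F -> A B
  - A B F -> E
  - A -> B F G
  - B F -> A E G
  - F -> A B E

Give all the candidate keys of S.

{A}⁺: A→BFG adds B, F, G; BF→AEG adds E → {A, B, E, F, G}.
{F}⁺: F→AB adds A, B; ABF→E adds E; A→BFG adds G → {A, B, E, F, G}.
{G}⁺: G→AF adds A, F; F→AB adds B; ABF→E adds E → {A, B, E, F, G}.
Any other superkey contains one of these as a subset, so there are no further candidate keys.

A, F, G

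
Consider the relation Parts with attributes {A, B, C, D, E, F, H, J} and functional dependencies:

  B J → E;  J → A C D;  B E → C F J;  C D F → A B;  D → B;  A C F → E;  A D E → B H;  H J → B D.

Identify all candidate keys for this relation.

{J}⁺: J→ACD adds A, C, D; D→B adds B; BJ→E adds E; BE→CFJ adds F; ADE→BH adds H → {A, B, C, D, E, F, H, J}.
{B, E}⁺: BE→CFJ adds C, F, J; J→ACD adds A, D; ADE→BH adds H → {A, B, C, D, E, F, H, J}.
{D, E}⁺: D→B adds B; BE→CFJ adds C, F, J; CDF→AB adds A; ADE→BH adds H → {A, B, C, D, E, F, H, J}.
{C, D, F}⁺: CDF→AB adds A, B; ACF→E adds E; ADE→BH adds H; BE→CFJ adds J → {A, B, C, D, E, F, H, J}.
{A, B, C, F}⁺: ACF→E adds E; BE→CFJ adds J; J→ACD adds D; ADE→BH adds H → {A, B, C, D, E, F, H, J}.

J, BE, DE, CDF, ABCF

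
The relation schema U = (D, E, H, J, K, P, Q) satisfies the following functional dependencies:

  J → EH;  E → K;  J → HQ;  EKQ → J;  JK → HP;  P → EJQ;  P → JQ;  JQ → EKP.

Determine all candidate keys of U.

Attribute D never appears on the right-hand side of any dependency, so D must belong to every candidate key.
{D}⁺ = {D}, which is not all of the schema, so we must add further attributes.
{D, J}⁺: J→EH adds E, H; E→K adds K; J→HQ adds Q; JK→HP adds P → {D, E, H, J, K, P, Q}.
{D, P}⁺: P→EJQ adds E, J, Q; JQ→EKP adds K; J→EH adds H → {D, E, H, J, K, P, Q}.
{D, E, Q}⁺: E→K adds K; EKQ→J adds J; JK→HP adds H, P → {D, E, H, J, K, P, Q}.

{D, J}, {D, P}, {D, E, Q}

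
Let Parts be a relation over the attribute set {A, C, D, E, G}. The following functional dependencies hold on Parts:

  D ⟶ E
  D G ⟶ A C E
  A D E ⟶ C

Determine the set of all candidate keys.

Attributes D, G never appear on any right-hand side, so every candidate key must contain {D, G}.
{D, G}⁺ = {A, C, D, E, G}, which is all of the schema, so {D, G} is the only candidate key.

DG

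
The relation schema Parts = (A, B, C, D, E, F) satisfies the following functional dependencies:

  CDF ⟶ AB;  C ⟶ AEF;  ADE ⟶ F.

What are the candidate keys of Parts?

{C, D}

Attributes C, D never appear on any right-hand side, so every candidate key must contain {C, D}.
{C, D}⁺ = {A, B, C, D, E, F}, which is all of the schema, so {C, D} is the only candidate key.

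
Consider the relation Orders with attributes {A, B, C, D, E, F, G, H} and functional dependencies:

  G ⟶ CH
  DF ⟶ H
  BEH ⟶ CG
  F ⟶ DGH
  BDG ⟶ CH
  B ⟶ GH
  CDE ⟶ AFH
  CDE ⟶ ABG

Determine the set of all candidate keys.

{E, F}⁺: F→DGH adds D, G, H; G→CH adds C; CDE→AFH adds A; CDE→ABG adds B → {A, B, C, D, E, F, G, H}. Minimal: {F}⁺ = {C, D, F, G, H}; {E}⁺ = {E} — none reach the full schema.
{B, D, E}⁺: B→GH adds G, H; G→CH adds C; CDE→AFH adds A, F → {A, B, C, D, E, F, G, H}. Minimal: {D, E}⁺ = {D, E}; {B, E}⁺ = {B, C, E, G, H}; {B, D}⁺ = {B, C, D, G, H} — none reach the full schema.
{C, D, E}⁺: CDE→AFH adds A, F, H; CDE→ABG adds B, G → {A, B, C, D, E, F, G, H}. Minimal: {D, E}⁺ = {D, E}; {C, E}⁺ = {C, E}; {C, D}⁺ = {C, D} — none reach the full schema.
{D, E, G}⁺: G→CH adds C, H; CDE→AFH adds A, F; CDE→ABG adds B → {A, B, C, D, E, F, G, H}. Minimal: {E, G}⁺ = {C, E, G, H}; {D, G}⁺ = {C, D, G, H}; {D, E}⁺ = {D, E} — none reach the full schema.
Any other superkey contains one of these as a subset, so there are no further candidate keys.

(E, F), (B, D, E), (C, D, E), (D, E, G)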